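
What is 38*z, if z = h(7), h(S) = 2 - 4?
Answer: -76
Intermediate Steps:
h(S) = -2
z = -2
38*z = 38*(-2) = -76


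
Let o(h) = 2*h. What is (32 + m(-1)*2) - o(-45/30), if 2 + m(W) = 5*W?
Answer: 21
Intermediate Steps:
m(W) = -2 + 5*W
(32 + m(-1)*2) - o(-45/30) = (32 + (-2 + 5*(-1))*2) - 2*(-45/30) = (32 + (-2 - 5)*2) - 2*(-45*1/30) = (32 - 7*2) - 2*(-3)/2 = (32 - 14) - 1*(-3) = 18 + 3 = 21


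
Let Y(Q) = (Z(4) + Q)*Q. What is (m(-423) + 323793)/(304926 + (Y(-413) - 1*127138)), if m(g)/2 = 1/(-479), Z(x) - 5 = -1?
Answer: 31019369/33214339 ≈ 0.93392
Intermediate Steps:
Z(x) = 4 (Z(x) = 5 - 1 = 4)
Y(Q) = Q*(4 + Q) (Y(Q) = (4 + Q)*Q = Q*(4 + Q))
m(g) = -2/479 (m(g) = 2/(-479) = 2*(-1/479) = -2/479)
(m(-423) + 323793)/(304926 + (Y(-413) - 1*127138)) = (-2/479 + 323793)/(304926 + (-413*(4 - 413) - 1*127138)) = 155096845/(479*(304926 + (-413*(-409) - 127138))) = 155096845/(479*(304926 + (168917 - 127138))) = 155096845/(479*(304926 + 41779)) = (155096845/479)/346705 = (155096845/479)*(1/346705) = 31019369/33214339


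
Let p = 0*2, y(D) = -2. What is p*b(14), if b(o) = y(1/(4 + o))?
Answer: 0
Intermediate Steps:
b(o) = -2
p = 0
p*b(14) = 0*(-2) = 0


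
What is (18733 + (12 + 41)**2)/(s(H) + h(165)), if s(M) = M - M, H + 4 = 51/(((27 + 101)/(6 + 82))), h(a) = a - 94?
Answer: 21542/71 ≈ 303.41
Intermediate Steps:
h(a) = -94 + a
H = 497/16 (H = -4 + 51/(((27 + 101)/(6 + 82))) = -4 + 51/((128/88)) = -4 + 51/((128*(1/88))) = -4 + 51/(16/11) = -4 + 51*(11/16) = -4 + 561/16 = 497/16 ≈ 31.063)
s(M) = 0
(18733 + (12 + 41)**2)/(s(H) + h(165)) = (18733 + (12 + 41)**2)/(0 + (-94 + 165)) = (18733 + 53**2)/(0 + 71) = (18733 + 2809)/71 = 21542*(1/71) = 21542/71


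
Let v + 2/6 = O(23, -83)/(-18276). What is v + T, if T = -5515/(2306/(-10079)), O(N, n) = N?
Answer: 507934938935/21072228 ≈ 24104.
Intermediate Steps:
T = 55585685/2306 (T = -5515/(2306*(-1/10079)) = -5515/(-2306/10079) = -5515*(-10079/2306) = 55585685/2306 ≈ 24105.)
v = -6115/18276 (v = -⅓ + 23/(-18276) = -⅓ + 23*(-1/18276) = -⅓ - 23/18276 = -6115/18276 ≈ -0.33459)
v + T = -6115/18276 + 55585685/2306 = 507934938935/21072228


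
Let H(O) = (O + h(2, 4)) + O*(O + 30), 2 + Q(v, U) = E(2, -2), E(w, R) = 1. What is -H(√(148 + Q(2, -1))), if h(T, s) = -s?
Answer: -143 - 217*√3 ≈ -518.86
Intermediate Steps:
Q(v, U) = -1 (Q(v, U) = -2 + 1 = -1)
H(O) = -4 + O + O*(30 + O) (H(O) = (O - 1*4) + O*(O + 30) = (O - 4) + O*(30 + O) = (-4 + O) + O*(30 + O) = -4 + O + O*(30 + O))
-H(√(148 + Q(2, -1))) = -(-4 + (√(148 - 1))² + 31*√(148 - 1)) = -(-4 + (√147)² + 31*√147) = -(-4 + (7*√3)² + 31*(7*√3)) = -(-4 + 147 + 217*√3) = -(143 + 217*√3) = -143 - 217*√3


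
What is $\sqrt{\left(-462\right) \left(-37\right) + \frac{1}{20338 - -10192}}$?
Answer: $\frac{\sqrt{15932990935130}}{30530} \approx 130.74$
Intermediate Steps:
$\sqrt{\left(-462\right) \left(-37\right) + \frac{1}{20338 - -10192}} = \sqrt{17094 + \frac{1}{20338 + 10192}} = \sqrt{17094 + \frac{1}{30530}} = \sqrt{\frac{521879821}{30530}} = \frac{\sqrt{15932990935130}}{30530}$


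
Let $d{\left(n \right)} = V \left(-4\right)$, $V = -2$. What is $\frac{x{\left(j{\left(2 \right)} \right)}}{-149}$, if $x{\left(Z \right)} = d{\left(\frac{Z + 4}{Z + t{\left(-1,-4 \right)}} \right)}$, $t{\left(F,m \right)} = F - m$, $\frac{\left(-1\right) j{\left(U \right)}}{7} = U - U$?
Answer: $- \frac{8}{149} \approx -0.053691$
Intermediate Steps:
$j{\left(U \right)} = 0$ ($j{\left(U \right)} = - 7 \left(U - U\right) = \left(-7\right) 0 = 0$)
$d{\left(n \right)} = 8$ ($d{\left(n \right)} = \left(-2\right) \left(-4\right) = 8$)
$x{\left(Z \right)} = 8$
$\frac{x{\left(j{\left(2 \right)} \right)}}{-149} = \frac{8}{-149} = 8 \left(- \frac{1}{149}\right) = - \frac{8}{149}$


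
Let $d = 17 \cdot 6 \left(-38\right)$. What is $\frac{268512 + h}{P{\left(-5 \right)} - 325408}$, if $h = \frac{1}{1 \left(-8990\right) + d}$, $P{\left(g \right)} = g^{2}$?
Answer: $- \frac{3454675391}{4186377678} \approx -0.82522$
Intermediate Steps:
$d = -3876$ ($d = 102 \left(-38\right) = -3876$)
$h = - \frac{1}{12866}$ ($h = \frac{1}{1 \left(-8990\right) - 3876} = \frac{1}{-8990 - 3876} = \frac{1}{-12866} = - \frac{1}{12866} \approx -7.7724 \cdot 10^{-5}$)
$\frac{268512 + h}{P{\left(-5 \right)} - 325408} = \frac{268512 - \frac{1}{12866}}{\left(-5\right)^{2} - 325408} = \frac{3454675391}{12866 \left(25 - 325408\right)} = \frac{3454675391}{12866 \left(-325383\right)} = \frac{3454675391}{12866} \left(- \frac{1}{325383}\right) = - \frac{3454675391}{4186377678}$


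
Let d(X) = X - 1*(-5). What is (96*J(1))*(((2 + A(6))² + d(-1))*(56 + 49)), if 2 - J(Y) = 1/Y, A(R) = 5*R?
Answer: 10362240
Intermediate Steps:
d(X) = 5 + X (d(X) = X + 5 = 5 + X)
J(Y) = 2 - 1/Y
(96*J(1))*(((2 + A(6))² + d(-1))*(56 + 49)) = (96*(2 - 1/1))*(((2 + 5*6)² + (5 - 1))*(56 + 49)) = (96*(2 - 1*1))*(((2 + 30)² + 4)*105) = (96*(2 - 1))*((32² + 4)*105) = (96*1)*((1024 + 4)*105) = 96*(1028*105) = 96*107940 = 10362240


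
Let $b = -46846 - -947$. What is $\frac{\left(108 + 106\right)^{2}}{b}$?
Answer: $- \frac{45796}{45899} \approx -0.99776$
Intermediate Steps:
$b = -45899$ ($b = -46846 + 947 = -45899$)
$\frac{\left(108 + 106\right)^{2}}{b} = \frac{\left(108 + 106\right)^{2}}{-45899} = 214^{2} \left(- \frac{1}{45899}\right) = 45796 \left(- \frac{1}{45899}\right) = - \frac{45796}{45899}$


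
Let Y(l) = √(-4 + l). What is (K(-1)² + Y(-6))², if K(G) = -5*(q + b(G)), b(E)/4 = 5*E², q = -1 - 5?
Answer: (4900 + I*√10)² ≈ 2.401e+7 + 3.1e+4*I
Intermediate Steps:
q = -6
b(E) = 20*E² (b(E) = 4*(5*E²) = 20*E²)
K(G) = 30 - 100*G² (K(G) = -5*(-6 + 20*G²) = 30 - 100*G²)
(K(-1)² + Y(-6))² = ((30 - 100*(-1)²)² + √(-4 - 6))² = ((30 - 100*1)² + √(-10))² = ((30 - 100)² + I*√10)² = ((-70)² + I*√10)² = (4900 + I*√10)²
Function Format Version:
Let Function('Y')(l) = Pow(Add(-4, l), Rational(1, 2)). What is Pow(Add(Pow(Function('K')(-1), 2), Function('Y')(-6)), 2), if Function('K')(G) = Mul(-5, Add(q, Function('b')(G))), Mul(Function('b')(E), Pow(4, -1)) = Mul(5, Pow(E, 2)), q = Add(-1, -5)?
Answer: Pow(Add(4900, Mul(I, Pow(10, Rational(1, 2)))), 2) ≈ Add(2.4010e+7, Mul(3.10e+4, I))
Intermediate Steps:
q = -6
Function('b')(E) = Mul(20, Pow(E, 2)) (Function('b')(E) = Mul(4, Mul(5, Pow(E, 2))) = Mul(20, Pow(E, 2)))
Function('K')(G) = Add(30, Mul(-100, Pow(G, 2))) (Function('K')(G) = Mul(-5, Add(-6, Mul(20, Pow(G, 2)))) = Add(30, Mul(-100, Pow(G, 2))))
Pow(Add(Pow(Function('K')(-1), 2), Function('Y')(-6)), 2) = Pow(Add(Pow(Add(30, Mul(-100, Pow(-1, 2))), 2), Pow(Add(-4, -6), Rational(1, 2))), 2) = Pow(Add(Pow(Add(30, Mul(-100, 1)), 2), Pow(-10, Rational(1, 2))), 2) = Pow(Add(Pow(Add(30, -100), 2), Mul(I, Pow(10, Rational(1, 2)))), 2) = Pow(Add(Pow(-70, 2), Mul(I, Pow(10, Rational(1, 2)))), 2) = Pow(Add(4900, Mul(I, Pow(10, Rational(1, 2)))), 2)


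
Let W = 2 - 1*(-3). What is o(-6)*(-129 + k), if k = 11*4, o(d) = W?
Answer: -425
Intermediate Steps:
W = 5 (W = 2 + 3 = 5)
o(d) = 5
k = 44
o(-6)*(-129 + k) = 5*(-129 + 44) = 5*(-85) = -425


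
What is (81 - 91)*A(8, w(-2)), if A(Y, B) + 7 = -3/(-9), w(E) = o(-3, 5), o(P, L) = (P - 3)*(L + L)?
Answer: 200/3 ≈ 66.667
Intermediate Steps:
o(P, L) = 2*L*(-3 + P) (o(P, L) = (-3 + P)*(2*L) = 2*L*(-3 + P))
w(E) = -60 (w(E) = 2*5*(-3 - 3) = 2*5*(-6) = -60)
A(Y, B) = -20/3 (A(Y, B) = -7 - 3/(-9) = -7 - 3*(-⅑) = -7 + ⅓ = -20/3)
(81 - 91)*A(8, w(-2)) = (81 - 91)*(-20/3) = -10*(-20/3) = 200/3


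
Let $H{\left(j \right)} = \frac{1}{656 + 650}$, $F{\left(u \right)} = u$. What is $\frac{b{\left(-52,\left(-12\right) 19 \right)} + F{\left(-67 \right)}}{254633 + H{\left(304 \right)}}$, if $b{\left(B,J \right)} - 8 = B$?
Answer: $- \frac{48322}{110850233} \approx -0.00043592$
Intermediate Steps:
$b{\left(B,J \right)} = 8 + B$
$H{\left(j \right)} = \frac{1}{1306}$
$\frac{b{\left(-52,\left(-12\right) 19 \right)} + F{\left(-67 \right)}}{254633 + H{\left(304 \right)}} = \frac{\left(8 - 52\right) - 67}{254633 + \frac{1}{1306}} = \frac{-44 - 67}{\frac{332550699}{1306}} = \left(-111\right) \frac{1306}{332550699} = - \frac{48322}{110850233}$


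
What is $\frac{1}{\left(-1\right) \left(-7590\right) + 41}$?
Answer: $\frac{1}{7631} \approx 0.00013104$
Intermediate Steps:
$\frac{1}{\left(-1\right) \left(-7590\right) + 41} = \frac{1}{7590 + 41} = \frac{1}{7631}$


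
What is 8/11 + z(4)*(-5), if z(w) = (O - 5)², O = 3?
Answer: -212/11 ≈ -19.273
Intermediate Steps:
z(w) = 4 (z(w) = (3 - 5)² = (-2)² = 4)
8/11 + z(4)*(-5) = 8/11 + 4*(-5) = 8*(1/11) - 20 = 8/11 - 20 = -212/11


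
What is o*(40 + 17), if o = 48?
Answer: 2736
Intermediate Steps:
o*(40 + 17) = 48*(40 + 17) = 48*57 = 2736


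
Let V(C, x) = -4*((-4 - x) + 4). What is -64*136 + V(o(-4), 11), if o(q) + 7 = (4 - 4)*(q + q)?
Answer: -8660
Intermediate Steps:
o(q) = -7 (o(q) = -7 + (4 - 4)*(q + q) = -7 + 0*(2*q) = -7 + 0 = -7)
V(C, x) = 4*x (V(C, x) = -(-4)*x = 4*x)
-64*136 + V(o(-4), 11) = -64*136 + 4*11 = -8704 + 44 = -8660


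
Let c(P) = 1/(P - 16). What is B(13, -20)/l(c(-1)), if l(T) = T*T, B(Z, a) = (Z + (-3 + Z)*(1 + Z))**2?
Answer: 6765201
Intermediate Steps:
B(Z, a) = (Z + (1 + Z)*(-3 + Z))**2
c(P) = 1/(-16 + P)
l(T) = T**2
B(13, -20)/l(c(-1)) = (3 + 13 - 1*13**2)**2/((1/(-16 - 1))**2) = (3 + 13 - 1*169)**2/((1/(-17))**2) = (3 + 13 - 169)**2/((-1/17)**2) = (-153)**2/(1/289) = 23409*289 = 6765201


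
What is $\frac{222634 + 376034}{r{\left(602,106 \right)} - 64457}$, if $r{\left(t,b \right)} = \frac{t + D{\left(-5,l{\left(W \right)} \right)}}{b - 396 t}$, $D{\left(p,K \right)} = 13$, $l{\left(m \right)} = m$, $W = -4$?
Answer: $- \frac{142654203048}{15359201317} \approx -9.2879$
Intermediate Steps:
$r{\left(t,b \right)} = \frac{13 + t}{b - 396 t}$ ($r{\left(t,b \right)} = \frac{t + 13}{b - 396 t} = \frac{13 + t}{b - 396 t}$)
$\frac{222634 + 376034}{r{\left(602,106 \right)} - 64457} = \frac{222634 + 376034}{\frac{13 + 602}{106 - 238392} - 64457} = \frac{598668}{\frac{1}{106 - 238392} \cdot 615 - 64457} = \frac{598668}{\frac{1}{-238286} \cdot 615 - 64457} = \frac{598668}{\left(- \frac{1}{238286}\right) 615 - 64457} = \frac{598668}{- \frac{615}{238286} - 64457} = \frac{598668}{- \frac{15359201317}{238286}} = 598668 \left(- \frac{238286}{15359201317}\right) = - \frac{142654203048}{15359201317}$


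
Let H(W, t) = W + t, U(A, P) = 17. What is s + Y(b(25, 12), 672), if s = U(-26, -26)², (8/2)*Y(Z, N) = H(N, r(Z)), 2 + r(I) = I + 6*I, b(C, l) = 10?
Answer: 474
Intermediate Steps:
r(I) = -2 + 7*I (r(I) = -2 + (I + 6*I) = -2 + 7*I)
Y(Z, N) = -½ + N/4 + 7*Z/4 (Y(Z, N) = (N + (-2 + 7*Z))/4 = (-2 + N + 7*Z)/4 = -½ + N/4 + 7*Z/4)
s = 289 (s = 17² = 289)
s + Y(b(25, 12), 672) = 289 + (-½ + (¼)*672 + (7/4)*10) = 289 + (-½ + 168 + 35/2) = 289 + 185 = 474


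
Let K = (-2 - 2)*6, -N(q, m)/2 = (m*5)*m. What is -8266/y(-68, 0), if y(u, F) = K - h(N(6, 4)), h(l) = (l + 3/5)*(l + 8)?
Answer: 20665/60632 ≈ 0.34083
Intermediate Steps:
N(q, m) = -10*m**2 (N(q, m) = -2*m*5*m = -2*5*m*m = -10*m**2)
h(l) = (8 + l)*(3/5 + l) (h(l) = (l + 3*(1/5))*(8 + l) = (l + 3/5)*(8 + l) = (3/5 + l)*(8 + l) = (8 + l)*(3/5 + l))
K = -24 (K = -4*6 = -24)
y(u, F) = -121264/5 (y(u, F) = -24 - (24/5 + (-10*4**2)**2 + 43*(-10*4**2)/5) = -24 - (24/5 + (-10*16)**2 + 43*(-10*16)/5) = -24 - (24/5 + (-160)**2 + (43/5)*(-160)) = -24 - (24/5 + 25600 - 1376) = -24 - 1*121144/5 = -24 - 121144/5 = -121264/5)
-8266/y(-68, 0) = -8266/(-121264/5) = -8266*(-5/121264) = 20665/60632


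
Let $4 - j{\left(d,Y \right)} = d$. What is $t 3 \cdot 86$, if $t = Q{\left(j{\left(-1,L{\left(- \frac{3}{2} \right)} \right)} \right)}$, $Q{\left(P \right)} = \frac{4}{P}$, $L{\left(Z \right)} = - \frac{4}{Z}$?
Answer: $\frac{1032}{5} \approx 206.4$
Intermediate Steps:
$j{\left(d,Y \right)} = 4 - d$
$t = \frac{4}{5}$ ($t = \frac{4}{4 - -1} = \frac{4}{4 + 1} = \frac{4}{5} \approx 0.8$)
$t 3 \cdot 86 = \frac{4}{5} \cdot 3 \cdot 86 = \frac{12}{5} \cdot 86 = \frac{1032}{5}$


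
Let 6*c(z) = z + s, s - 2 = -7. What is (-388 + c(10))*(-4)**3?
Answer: 74336/3 ≈ 24779.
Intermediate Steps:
s = -5 (s = 2 - 7 = -5)
c(z) = -5/6 + z/6 (c(z) = (z - 5)/6 = (-5 + z)/6 = -5/6 + z/6)
(-388 + c(10))*(-4)**3 = (-388 + (-5/6 + (1/6)*10))*(-4)**3 = (-388 + (-5/6 + 5/3))*(-64) = (-388 + 5/6)*(-64) = -2323/6*(-64) = 74336/3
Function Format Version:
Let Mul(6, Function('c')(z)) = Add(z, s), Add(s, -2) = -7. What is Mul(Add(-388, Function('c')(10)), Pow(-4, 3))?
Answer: Rational(74336, 3) ≈ 24779.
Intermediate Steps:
s = -5 (s = Add(2, -7) = -5)
Function('c')(z) = Add(Rational(-5, 6), Mul(Rational(1, 6), z)) (Function('c')(z) = Mul(Rational(1, 6), Add(z, -5)) = Mul(Rational(1, 6), Add(-5, z)) = Add(Rational(-5, 6), Mul(Rational(1, 6), z)))
Mul(Add(-388, Function('c')(10)), Pow(-4, 3)) = Mul(Add(-388, Add(Rational(-5, 6), Mul(Rational(1, 6), 10))), Pow(-4, 3)) = Mul(Add(-388, Add(Rational(-5, 6), Rational(5, 3))), -64) = Mul(Add(-388, Rational(5, 6)), -64) = Mul(Rational(-2323, 6), -64) = Rational(74336, 3)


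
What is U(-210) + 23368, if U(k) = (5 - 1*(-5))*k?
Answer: 21268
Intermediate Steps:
U(k) = 10*k (U(k) = (5 + 5)*k = 10*k)
U(-210) + 23368 = 10*(-210) + 23368 = -2100 + 23368 = 21268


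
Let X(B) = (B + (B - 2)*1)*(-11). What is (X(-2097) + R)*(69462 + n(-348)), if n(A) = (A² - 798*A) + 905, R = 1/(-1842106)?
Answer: 814107141422625/37594 ≈ 2.1655e+10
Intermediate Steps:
R = -1/1842106 ≈ -5.4286e-7
n(A) = 905 + A² - 798*A
X(B) = 22 - 22*B (X(B) = (B + (-2 + B)*1)*(-11) = (B + (-2 + B))*(-11) = (-2 + 2*B)*(-11) = 22 - 22*B)
(X(-2097) + R)*(69462 + n(-348)) = ((22 - 22*(-2097)) - 1/1842106)*(69462 + (905 + (-348)² - 798*(-348))) = ((22 + 46134) - 1/1842106)*(69462 + (905 + 121104 + 277704)) = (46156 - 1/1842106)*(69462 + 399713) = (85024244535/1842106)*469175 = 814107141422625/37594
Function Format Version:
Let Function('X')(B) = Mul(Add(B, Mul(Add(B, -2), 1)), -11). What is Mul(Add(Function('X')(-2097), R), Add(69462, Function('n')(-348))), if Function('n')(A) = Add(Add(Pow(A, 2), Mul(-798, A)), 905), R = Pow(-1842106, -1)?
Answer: Rational(814107141422625, 37594) ≈ 2.1655e+10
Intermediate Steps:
R = Rational(-1, 1842106) ≈ -5.4286e-7
Function('n')(A) = Add(905, Pow(A, 2), Mul(-798, A))
Function('X')(B) = Add(22, Mul(-22, B)) (Function('X')(B) = Mul(Add(B, Mul(Add(-2, B), 1)), -11) = Mul(Add(B, Add(-2, B)), -11) = Mul(Add(-2, Mul(2, B)), -11) = Add(22, Mul(-22, B)))
Mul(Add(Function('X')(-2097), R), Add(69462, Function('n')(-348))) = Mul(Add(Add(22, Mul(-22, -2097)), Rational(-1, 1842106)), Add(69462, Add(905, Pow(-348, 2), Mul(-798, -348)))) = Mul(Add(Add(22, 46134), Rational(-1, 1842106)), Add(69462, Add(905, 121104, 277704))) = Mul(Add(46156, Rational(-1, 1842106)), Add(69462, 399713)) = Mul(Rational(85024244535, 1842106), 469175) = Rational(814107141422625, 37594)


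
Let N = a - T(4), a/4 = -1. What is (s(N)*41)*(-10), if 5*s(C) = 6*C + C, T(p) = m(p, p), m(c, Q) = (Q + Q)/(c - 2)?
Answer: 4592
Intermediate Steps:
m(c, Q) = 2*Q/(-2 + c) (m(c, Q) = (2*Q)/(-2 + c) = 2*Q/(-2 + c))
a = -4 (a = 4*(-1) = -4)
T(p) = 2*p/(-2 + p)
N = -8 (N = -4 - 2*4/(-2 + 4) = -4 - 2*4/2 = -4 - 1*4 = -4 - 4 = -8)
s(C) = 7*C/5 (s(C) = (6*C + C)/5 = (7*C)/5 = 7*C/5)
(s(N)*41)*(-10) = (((7/5)*(-8))*41)*(-10) = -56/5*41*(-10) = -2296/5*(-10) = 4592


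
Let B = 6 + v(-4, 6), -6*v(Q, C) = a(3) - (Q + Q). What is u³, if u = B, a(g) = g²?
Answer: 6859/216 ≈ 31.755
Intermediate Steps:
v(Q, C) = -3/2 + Q/3 (v(Q, C) = -(3² - (Q + Q))/6 = -(9 - 2*Q)/6 = -3/2 + Q/3)
B = 19/6 (B = 6 + (-3/2 + (⅓)*(-4)) = 6 + (-3/2 - 4/3) = 6 - 17/6 = 19/6 ≈ 3.1667)
u = 19/6 ≈ 3.1667
u³ = (19/6)³ = 6859/216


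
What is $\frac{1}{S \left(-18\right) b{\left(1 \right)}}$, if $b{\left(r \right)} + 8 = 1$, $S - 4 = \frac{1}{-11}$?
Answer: $\frac{11}{5418} \approx 0.0020303$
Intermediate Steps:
$S = \frac{43}{11}$ ($S = 4 + \frac{1}{-11} = 4 - \frac{1}{11} = \frac{43}{11} \approx 3.9091$)
$b{\left(r \right)} = -7$ ($b{\left(r \right)} = -8 + 1 = -7$)
$\frac{1}{S \left(-18\right) b{\left(1 \right)}} = \frac{1}{\frac{43}{11} \left(-18\right) \left(-7\right)} = \frac{1}{\left(- \frac{774}{11}\right) \left(-7\right)} = \frac{1}{\frac{5418}{11}} = \frac{11}{5418}$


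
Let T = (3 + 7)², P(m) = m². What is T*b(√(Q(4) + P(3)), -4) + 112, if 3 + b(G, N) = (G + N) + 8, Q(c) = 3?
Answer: 212 + 200*√3 ≈ 558.41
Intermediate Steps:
b(G, N) = 5 + G + N (b(G, N) = -3 + ((G + N) + 8) = -3 + (8 + G + N) = 5 + G + N)
T = 100 (T = 10² = 100)
T*b(√(Q(4) + P(3)), -4) + 112 = 100*(5 + √(3 + 3²) - 4) + 112 = 100*(5 + √(3 + 9) - 4) + 112 = 100*(5 + √12 - 4) + 112 = 100*(5 + 2*√3 - 4) + 112 = 100*(1 + 2*√3) + 112 = (100 + 200*√3) + 112 = 212 + 200*√3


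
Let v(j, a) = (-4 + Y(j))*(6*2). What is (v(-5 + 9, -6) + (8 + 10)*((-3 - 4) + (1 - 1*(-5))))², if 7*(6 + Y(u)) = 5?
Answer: 820836/49 ≈ 16752.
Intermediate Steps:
Y(u) = -37/7 (Y(u) = -6 + (⅐)*5 = -6 + 5/7 = -37/7)
v(j, a) = -780/7 (v(j, a) = (-4 - 37/7)*(6*2) = -65/7*12 = -780/7)
(v(-5 + 9, -6) + (8 + 10)*((-3 - 4) + (1 - 1*(-5))))² = (-780/7 + (8 + 10)*((-3 - 4) + (1 - 1*(-5))))² = (-780/7 + 18*(-7 + (1 + 5)))² = (-780/7 + 18*(-7 + 6))² = (-780/7 + 18*(-1))² = (-780/7 - 18)² = (-906/7)² = 820836/49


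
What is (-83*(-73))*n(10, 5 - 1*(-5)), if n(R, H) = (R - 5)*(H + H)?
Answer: 605900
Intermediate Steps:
n(R, H) = 2*H*(-5 + R) (n(R, H) = (-5 + R)*(2*H) = 2*H*(-5 + R))
(-83*(-73))*n(10, 5 - 1*(-5)) = (-83*(-73))*(2*(5 - 1*(-5))*(-5 + 10)) = 6059*(2*(5 + 5)*5) = 6059*(2*10*5) = 6059*100 = 605900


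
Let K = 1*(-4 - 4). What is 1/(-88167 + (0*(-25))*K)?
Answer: -1/88167 ≈ -1.1342e-5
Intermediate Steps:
K = -8 (K = 1*(-8) = -8)
1/(-88167 + (0*(-25))*K) = 1/(-88167 + (0*(-25))*(-8)) = 1/(-88167 + 0*(-8)) = 1/(-88167 + 0) = 1/(-88167) = -1/88167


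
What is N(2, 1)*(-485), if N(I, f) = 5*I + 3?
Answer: -6305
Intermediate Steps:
N(I, f) = 3 + 5*I
N(2, 1)*(-485) = (3 + 5*2)*(-485) = (3 + 10)*(-485) = 13*(-485) = -6305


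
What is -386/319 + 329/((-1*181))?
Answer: -174817/57739 ≈ -3.0277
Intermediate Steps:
-386/319 + 329/((-1*181)) = -386*1/319 + 329/(-181) = -386/319 + 329*(-1/181) = -386/319 - 329/181 = -174817/57739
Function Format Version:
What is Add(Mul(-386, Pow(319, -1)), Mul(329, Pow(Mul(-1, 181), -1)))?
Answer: Rational(-174817, 57739) ≈ -3.0277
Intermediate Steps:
Add(Mul(-386, Pow(319, -1)), Mul(329, Pow(Mul(-1, 181), -1))) = Add(Mul(-386, Rational(1, 319)), Mul(329, Pow(-181, -1))) = Add(Rational(-386, 319), Mul(329, Rational(-1, 181))) = Add(Rational(-386, 319), Rational(-329, 181)) = Rational(-174817, 57739)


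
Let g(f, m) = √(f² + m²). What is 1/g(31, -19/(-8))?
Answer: 8*√61865/61865 ≈ 0.032164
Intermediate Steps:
1/g(31, -19/(-8)) = 1/(√(31² + (-19/(-8))²)) = 1/(√(961 + (-19*(-⅛))²)) = 1/(√(961 + (19/8)²)) = 1/(√(961 + 361/64)) = 1/(√(61865/64)) = 1/(√61865/8) = 8*√61865/61865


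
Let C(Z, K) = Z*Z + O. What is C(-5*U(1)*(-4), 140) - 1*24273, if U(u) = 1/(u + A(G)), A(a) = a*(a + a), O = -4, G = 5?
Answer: -63144077/2601 ≈ -24277.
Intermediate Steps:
A(a) = 2*a² (A(a) = a*(2*a) = 2*a²)
U(u) = 1/(50 + u) (U(u) = 1/(u + 2*5²) = 1/(u + 2*25) = 1/(u + 50) = 1/(50 + u))
C(Z, K) = -4 + Z² (C(Z, K) = Z*Z - 4 = Z² - 4 = -4 + Z²)
C(-5*U(1)*(-4), 140) - 1*24273 = (-4 + (-5/(50 + 1)*(-4))²) - 1*24273 = (-4 + (-5/51*(-4))²) - 24273 = (-4 + (20/51)²) - 24273 = (-4 + 400/2601) - 24273 = -10004/2601 - 24273 = -63144077/2601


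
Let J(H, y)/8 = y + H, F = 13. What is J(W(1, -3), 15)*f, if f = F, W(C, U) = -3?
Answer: 1248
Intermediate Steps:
J(H, y) = 8*H + 8*y (J(H, y) = 8*(y + H) = 8*(H + y) = 8*H + 8*y)
f = 13
J(W(1, -3), 15)*f = (8*(-3) + 8*15)*13 = (-24 + 120)*13 = 96*13 = 1248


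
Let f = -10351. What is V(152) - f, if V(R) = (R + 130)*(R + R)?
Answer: 96079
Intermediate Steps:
V(R) = 2*R*(130 + R) (V(R) = (130 + R)*(2*R) = 2*R*(130 + R))
V(152) - f = 2*152*(130 + 152) - 1*(-10351) = 2*152*282 + 10351 = 85728 + 10351 = 96079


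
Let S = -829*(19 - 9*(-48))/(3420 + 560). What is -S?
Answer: 373879/3980 ≈ 93.939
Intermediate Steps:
S = -373879/3980 (S = -829*(19 + 432)/3980 = -373879/3980 ≈ -93.939)
-S = -1*(-373879/3980) = 373879/3980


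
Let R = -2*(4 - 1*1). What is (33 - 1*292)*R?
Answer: 1554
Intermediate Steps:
R = -6 (R = -2*(4 - 1) = -2*3 = -6)
(33 - 1*292)*R = (33 - 1*292)*(-6) = (33 - 292)*(-6) = -259*(-6) = 1554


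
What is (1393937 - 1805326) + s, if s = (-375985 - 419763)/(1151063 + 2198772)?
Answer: -1378086066563/3349835 ≈ -4.1139e+5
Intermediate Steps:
s = -795748/3349835 ≈ -0.23755
(1393937 - 1805326) + s = (1393937 - 1805326) - 795748/3349835 = -411389 - 795748/3349835 = -1378086066563/3349835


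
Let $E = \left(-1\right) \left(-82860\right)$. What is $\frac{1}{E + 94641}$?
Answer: $\frac{1}{177501} \approx 5.6338 \cdot 10^{-6}$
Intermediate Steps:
$E = 82860$
$\frac{1}{E + 94641} = \frac{1}{82860 + 94641} = \frac{1}{177501}$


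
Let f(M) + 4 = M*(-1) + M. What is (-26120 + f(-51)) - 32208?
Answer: -58332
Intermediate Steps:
f(M) = -4 (f(M) = -4 + (M*(-1) + M) = -4 + (-M + M) = -4 + 0 = -4)
(-26120 + f(-51)) - 32208 = (-26120 - 4) - 32208 = -26124 - 32208 = -58332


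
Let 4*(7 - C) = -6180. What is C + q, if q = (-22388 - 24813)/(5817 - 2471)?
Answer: 735113/478 ≈ 1537.9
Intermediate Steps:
C = 1552 (C = 7 - ¼*(-6180) = 7 + 1545 = 1552)
q = -6743/478 (q = -47201/3346 = -47201*1/3346 = -6743/478 ≈ -14.107)
C + q = 1552 - 6743/478 = 735113/478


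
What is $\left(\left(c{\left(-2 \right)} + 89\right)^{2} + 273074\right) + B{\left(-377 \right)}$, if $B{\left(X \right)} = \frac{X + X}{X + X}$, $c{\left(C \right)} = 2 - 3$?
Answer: $280819$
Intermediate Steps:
$c{\left(C \right)} = -1$ ($c{\left(C \right)} = 2 - 3 = -1$)
$B{\left(X \right)} = 1$ ($B{\left(X \right)} = \frac{2 X}{2 X} = 2 X \frac{1}{2 X} = 1$)
$\left(\left(c{\left(-2 \right)} + 89\right)^{2} + 273074\right) + B{\left(-377 \right)} = \left(\left(-1 + 89\right)^{2} + 273074\right) + 1 = \left(88^{2} + 273074\right) + 1 = \left(7744 + 273074\right) + 1 = 280818 + 1 = 280819$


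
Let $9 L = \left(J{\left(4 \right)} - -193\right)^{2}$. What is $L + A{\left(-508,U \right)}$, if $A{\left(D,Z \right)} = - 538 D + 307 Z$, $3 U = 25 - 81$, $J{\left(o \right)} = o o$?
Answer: $\frac{2451841}{9} \approx 2.7243 \cdot 10^{5}$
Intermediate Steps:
$J{\left(o \right)} = o^{2}$
$U = - \frac{56}{3}$ ($U = \frac{25 - 81}{3} = \frac{1}{3} \left(-56\right) = - \frac{56}{3} \approx -18.667$)
$L = \frac{43681}{9}$ ($L = \frac{\left(4^{2} - -193\right)^{2}}{9} = \frac{\left(16 + 193\right)^{2}}{9} = \frac{209^{2}}{9} = \frac{1}{9} \cdot 43681 = \frac{43681}{9} \approx 4853.4$)
$L + A{\left(-508,U \right)} = \frac{43681}{9} + \left(\left(-538\right) \left(-508\right) + 307 \left(- \frac{56}{3}\right)\right) = \frac{43681}{9} + \left(273304 - \frac{17192}{3}\right) = \frac{43681}{9} + \frac{802720}{3} = \frac{2451841}{9}$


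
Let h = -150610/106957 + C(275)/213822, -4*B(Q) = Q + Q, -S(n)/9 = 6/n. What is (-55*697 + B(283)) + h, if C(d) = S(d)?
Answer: -26888293394097467/698798211650 ≈ -38478.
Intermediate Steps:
S(n) = -54/n
B(Q) = -Q/2 (B(Q) = -(Q + Q)/4 = -Q/2)
C(d) = -54/d
h = -492001773121/349399105825 (h = -150610/106957 - 54/275/213822 = -150610*1/106957 - 54*1/275*(1/213822) = -150610/106957 - 54/275*1/213822 = -150610/106957 - 3/3266725 = -492001773121/349399105825 ≈ -1.4081)
(-55*697 + B(283)) + h = (-55*697 - ½*283) - 492001773121/349399105825 = (-38335 - 283/2) - 492001773121/349399105825 = -76953/2 - 492001773121/349399105825 = -26888293394097467/698798211650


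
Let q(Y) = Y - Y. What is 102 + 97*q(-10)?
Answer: 102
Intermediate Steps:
q(Y) = 0
102 + 97*q(-10) = 102 + 97*0 = 102 + 0 = 102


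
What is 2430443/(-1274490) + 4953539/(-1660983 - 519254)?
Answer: -11612177675101/2778690254130 ≈ -4.1790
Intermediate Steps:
2430443/(-1274490) + 4953539/(-1660983 - 519254) = 2430443*(-1/1274490) + 4953539/(-2180237) = -2430443/1274490 + 4953539*(-1/2180237) = -2430443/1274490 - 4953539/2180237 = -11612177675101/2778690254130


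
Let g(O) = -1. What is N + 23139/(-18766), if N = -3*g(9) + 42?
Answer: 821331/18766 ≈ 43.767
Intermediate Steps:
N = 45 (N = -3*(-1) + 42 = 3 + 42 = 45)
N + 23139/(-18766) = 45 + 23139/(-18766) = 45 + 23139*(-1/18766) = 45 - 23139/18766 = 821331/18766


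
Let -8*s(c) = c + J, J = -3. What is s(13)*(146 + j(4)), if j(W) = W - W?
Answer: -365/2 ≈ -182.50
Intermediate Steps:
j(W) = 0
s(c) = 3/8 - c/8 (s(c) = -(c - 3)/8 = -(-3 + c)/8 = 3/8 - c/8)
s(13)*(146 + j(4)) = (3/8 - 1/8*13)*(146 + 0) = (3/8 - 13/8)*146 = -5/4*146 = -365/2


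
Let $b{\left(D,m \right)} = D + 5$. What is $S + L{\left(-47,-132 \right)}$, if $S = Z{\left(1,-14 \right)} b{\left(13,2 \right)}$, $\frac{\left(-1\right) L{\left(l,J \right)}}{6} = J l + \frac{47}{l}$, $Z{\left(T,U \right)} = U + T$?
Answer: $-37452$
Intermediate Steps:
$b{\left(D,m \right)} = 5 + D$
$Z{\left(T,U \right)} = T + U$
$L{\left(l,J \right)} = - \frac{282}{l} - 6 J l$ ($L{\left(l,J \right)} = - 6 \left(J l + \frac{47}{l}\right) = - 6 \left(\frac{47}{l} + J l\right) = - \frac{282}{l} - 6 J l$)
$S = -234$ ($S = \left(1 - 14\right) \left(5 + 13\right) = \left(-13\right) 18 = -234$)
$S + L{\left(-47,-132 \right)} = -234 - \left(-6 + 37224\right) = -234 - 37218 = -37452$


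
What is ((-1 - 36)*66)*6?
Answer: -14652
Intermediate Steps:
((-1 - 36)*66)*6 = -37*66*6 = -2442*6 = -14652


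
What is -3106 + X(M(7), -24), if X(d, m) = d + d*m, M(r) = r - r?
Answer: -3106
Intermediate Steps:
M(r) = 0
-3106 + X(M(7), -24) = -3106 + 0*(1 - 24) = -3106 + 0*(-23) = -3106 + 0 = -3106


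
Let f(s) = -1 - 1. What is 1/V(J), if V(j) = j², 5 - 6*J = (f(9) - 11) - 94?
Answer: 9/3136 ≈ 0.0028699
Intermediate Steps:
f(s) = -2
J = 56/3 (J = ⅚ - ((-2 - 11) - 94)/6 = ⅚ - (-13 - 94)/6 = ⅚ - ⅙*(-107) = ⅚ + 107/6 = 56/3 ≈ 18.667)
1/V(J) = 1/((56/3)²) = 1/(3136/9) = 9/3136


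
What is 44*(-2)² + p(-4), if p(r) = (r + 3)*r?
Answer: 180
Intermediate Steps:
p(r) = r*(3 + r) (p(r) = (3 + r)*r = r*(3 + r))
44*(-2)² + p(-4) = 44*(-2)² - 4*(3 - 4) = 44*4 - 4*(-1) = 176 + 4 = 180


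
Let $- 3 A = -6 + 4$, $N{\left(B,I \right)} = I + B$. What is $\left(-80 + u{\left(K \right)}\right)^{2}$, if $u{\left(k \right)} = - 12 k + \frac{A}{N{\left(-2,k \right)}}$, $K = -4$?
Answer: $\frac{83521}{81} \approx 1031.1$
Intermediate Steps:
$N{\left(B,I \right)} = B + I$
$A = \frac{2}{3}$ ($A = - \frac{-6 + 4}{3} = \left(- \frac{1}{3}\right) \left(-2\right) = \frac{2}{3} \approx 0.66667$)
$u{\left(k \right)} = - 12 k + \frac{2}{3 \left(-2 + k\right)}$
$\left(-80 + u{\left(K \right)}\right)^{2} = \left(-80 + \frac{2 \left(1 - - 72 \left(-2 - 4\right)\right)}{3 \left(-2 - 4\right)}\right)^{2} = \left(-80 + \frac{2 \left(1 - \left(-72\right) \left(-6\right)\right)}{3 \left(-6\right)}\right)^{2} = \left(-80 + \frac{2}{3} \left(- \frac{1}{6}\right) \left(1 - 432\right)\right)^{2} = \left(-80 + \frac{2}{3} \left(- \frac{1}{6}\right) \left(-431\right)\right)^{2} = \left(-80 + \frac{431}{9}\right)^{2} = \left(- \frac{289}{9}\right)^{2} = \frac{83521}{81}$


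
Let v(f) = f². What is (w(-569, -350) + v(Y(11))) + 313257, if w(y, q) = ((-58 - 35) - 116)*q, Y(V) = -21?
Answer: 386848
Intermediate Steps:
w(y, q) = -209*q (w(y, q) = (-93 - 116)*q = -209*q)
(w(-569, -350) + v(Y(11))) + 313257 = (-209*(-350) + (-21)²) + 313257 = (73150 + 441) + 313257 = 73591 + 313257 = 386848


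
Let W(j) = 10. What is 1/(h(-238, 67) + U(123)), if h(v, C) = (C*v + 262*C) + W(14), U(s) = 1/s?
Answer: 123/199015 ≈ 0.00061804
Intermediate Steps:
h(v, C) = 10 + 262*C + C*v (h(v, C) = (C*v + 262*C) + 10 = (262*C + C*v) + 10 = 10 + 262*C + C*v)
1/(h(-238, 67) + U(123)) = 1/((10 + 262*67 + 67*(-238)) + 1/123) = 1/((10 + 17554 - 15946) + 1/123) = 1/(1618 + 1/123) = 1/(199015/123) = 123/199015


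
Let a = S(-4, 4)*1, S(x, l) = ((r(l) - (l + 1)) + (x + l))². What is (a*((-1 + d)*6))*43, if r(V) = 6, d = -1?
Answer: -516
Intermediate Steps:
S(x, l) = (5 + x)² (S(x, l) = ((6 - (l + 1)) + (x + l))² = ((6 - (1 + l)) + (l + x))² = ((6 + (-1 - l)) + (l + x))² = ((5 - l) + (l + x))² = (5 + x)²)
a = 1 (a = (5 - 4)²*1 = 1²*1 = 1*1 = 1)
(a*((-1 + d)*6))*43 = (1*((-1 - 1)*6))*43 = (1*(-2*6))*43 = (1*(-12))*43 = -12*43 = -516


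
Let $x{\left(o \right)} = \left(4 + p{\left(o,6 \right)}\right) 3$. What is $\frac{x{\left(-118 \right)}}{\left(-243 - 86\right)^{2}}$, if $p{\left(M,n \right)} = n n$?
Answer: $\frac{120}{108241} \approx 0.0011086$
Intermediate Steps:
$p{\left(M,n \right)} = n^{2}$
$x{\left(o \right)} = 120$ ($x{\left(o \right)} = \left(4 + 6^{2}\right) 3 = \left(4 + 36\right) 3 = 40 \cdot 3 = 120$)
$\frac{x{\left(-118 \right)}}{\left(-243 - 86\right)^{2}} = \frac{120}{\left(-243 - 86\right)^{2}} = \frac{120}{\left(-329\right)^{2}} = \frac{120}{108241}$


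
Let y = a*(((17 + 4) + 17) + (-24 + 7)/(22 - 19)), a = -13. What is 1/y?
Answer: -3/1261 ≈ -0.0023791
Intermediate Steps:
y = -1261/3 (y = -13*(((17 + 4) + 17) + (-24 + 7)/(22 - 19)) = -13*((21 + 17) - 17/3) = -13*(38 - 17*⅓) = -13*(38 - 17/3) = -13*97/3 = -1261/3 ≈ -420.33)
1/y = 1/(-1261/3) = -3/1261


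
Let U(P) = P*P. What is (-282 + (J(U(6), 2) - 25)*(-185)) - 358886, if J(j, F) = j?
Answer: -361203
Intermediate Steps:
U(P) = P**2
(-282 + (J(U(6), 2) - 25)*(-185)) - 358886 = (-282 + (6**2 - 25)*(-185)) - 358886 = (-282 + (36 - 25)*(-185)) - 358886 = (-282 + 11*(-185)) - 358886 = (-282 - 2035) - 358886 = -2317 - 358886 = -361203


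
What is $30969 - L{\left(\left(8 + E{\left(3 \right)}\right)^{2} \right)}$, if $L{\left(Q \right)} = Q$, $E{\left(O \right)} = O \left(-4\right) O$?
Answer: $30185$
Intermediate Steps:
$E{\left(O \right)} = - 4 O^{2}$ ($E{\left(O \right)} = - 4 O O = - 4 O^{2}$)
$30969 - L{\left(\left(8 + E{\left(3 \right)}\right)^{2} \right)} = 30969 - \left(8 - 4 \cdot 3^{2}\right)^{2} = 30969 - \left(8 - 36\right)^{2} = 30969 - \left(-28\right)^{2} = 30969 - 784 = 30185$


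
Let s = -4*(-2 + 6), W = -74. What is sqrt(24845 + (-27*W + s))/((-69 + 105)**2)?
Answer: sqrt(26827)/1296 ≈ 0.12638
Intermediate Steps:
s = -16 (s = -4*4 = -16)
sqrt(24845 + (-27*W + s))/((-69 + 105)**2) = sqrt(24845 + (-27*(-74) - 16))/((-69 + 105)**2) = sqrt(24845 + (1998 - 16))/(36**2) = sqrt(24845 + 1982)/1296 = sqrt(26827)*(1/1296) = sqrt(26827)/1296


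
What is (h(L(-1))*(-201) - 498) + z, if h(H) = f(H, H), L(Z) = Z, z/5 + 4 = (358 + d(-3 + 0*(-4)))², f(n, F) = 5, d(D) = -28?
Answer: 542977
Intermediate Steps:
z = 544480 (z = -20 + 5*(358 - 28)² = -20 + 5*330² = -20 + 5*108900 = -20 + 544500 = 544480)
h(H) = 5
(h(L(-1))*(-201) - 498) + z = (5*(-201) - 498) + 544480 = (-1005 - 498) + 544480 = -1503 + 544480 = 542977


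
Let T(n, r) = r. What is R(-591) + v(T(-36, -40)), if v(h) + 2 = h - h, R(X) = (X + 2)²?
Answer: 346919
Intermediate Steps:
R(X) = (2 + X)²
v(h) = -2 (v(h) = -2 + (h - h) = -2 + 0 = -2)
R(-591) + v(T(-36, -40)) = (2 - 591)² - 2 = (-589)² - 2 = 346921 - 2 = 346919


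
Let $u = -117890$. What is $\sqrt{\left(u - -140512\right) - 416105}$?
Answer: $i \sqrt{393483} \approx 627.28 i$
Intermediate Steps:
$\sqrt{\left(u - -140512\right) - 416105} = \sqrt{\left(-117890 - -140512\right) - 416105} = \sqrt{\left(-117890 + 140512\right) - 416105} = \sqrt{22622 - 416105} = \sqrt{-393483} = i \sqrt{393483}$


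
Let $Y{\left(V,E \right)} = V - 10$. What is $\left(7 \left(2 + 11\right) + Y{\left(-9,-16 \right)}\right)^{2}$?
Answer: $5184$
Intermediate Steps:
$Y{\left(V,E \right)} = -10 + V$ ($Y{\left(V,E \right)} = V - 10 = -10 + V$)
$\left(7 \left(2 + 11\right) + Y{\left(-9,-16 \right)}\right)^{2} = \left(7 \left(2 + 11\right) - 19\right)^{2} = \left(7 \cdot 13 - 19\right)^{2} = \left(91 - 19\right)^{2} = 72^{2} = 5184$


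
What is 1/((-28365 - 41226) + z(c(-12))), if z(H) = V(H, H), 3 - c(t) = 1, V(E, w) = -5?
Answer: -1/69596 ≈ -1.4369e-5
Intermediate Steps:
c(t) = 2 (c(t) = 3 - 1*1 = 3 - 1 = 2)
z(H) = -5
1/((-28365 - 41226) + z(c(-12))) = 1/((-28365 - 41226) - 5) = 1/(-69591 - 5) = 1/(-69596) = -1/69596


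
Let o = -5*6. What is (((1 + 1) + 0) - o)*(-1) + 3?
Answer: -29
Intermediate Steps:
o = -30
(((1 + 1) + 0) - o)*(-1) + 3 = (((1 + 1) + 0) - 1*(-30))*(-1) + 3 = ((2 + 0) + 30)*(-1) + 3 = (2 + 30)*(-1) + 3 = 32*(-1) + 3 = -32 + 3 = -29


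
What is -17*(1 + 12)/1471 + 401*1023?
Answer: 603437812/1471 ≈ 4.1022e+5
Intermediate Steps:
-17*(1 + 12)/1471 + 401*1023 = -17*13*(1/1471) + 410223 = -221*1/1471 + 410223 = -221/1471 + 410223 = 603437812/1471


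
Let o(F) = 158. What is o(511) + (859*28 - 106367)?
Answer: -82157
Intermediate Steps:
o(511) + (859*28 - 106367) = 158 + (859*28 - 106367) = 158 + (24052 - 106367) = 158 - 82315 = -82157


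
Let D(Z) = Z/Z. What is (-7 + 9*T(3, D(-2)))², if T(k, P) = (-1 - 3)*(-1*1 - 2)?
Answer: 10201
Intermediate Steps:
D(Z) = 1
T(k, P) = 12 (T(k, P) = -4*(-1 - 2) = -4*(-3) = 12)
(-7 + 9*T(3, D(-2)))² = (-7 + 9*12)² = (-7 + 108)² = 101² = 10201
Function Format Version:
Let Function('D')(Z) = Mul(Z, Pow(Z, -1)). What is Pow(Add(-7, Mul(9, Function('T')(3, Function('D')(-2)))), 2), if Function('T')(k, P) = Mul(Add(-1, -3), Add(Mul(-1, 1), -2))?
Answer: 10201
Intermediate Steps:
Function('D')(Z) = 1
Function('T')(k, P) = 12 (Function('T')(k, P) = Mul(-4, Add(-1, -2)) = Mul(-4, -3) = 12)
Pow(Add(-7, Mul(9, Function('T')(3, Function('D')(-2)))), 2) = Pow(Add(-7, Mul(9, 12)), 2) = Pow(Add(-7, 108), 2) = Pow(101, 2) = 10201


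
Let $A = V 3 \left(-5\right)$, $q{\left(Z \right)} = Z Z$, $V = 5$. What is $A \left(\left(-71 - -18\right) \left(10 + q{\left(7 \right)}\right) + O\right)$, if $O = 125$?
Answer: $225150$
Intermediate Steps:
$q{\left(Z \right)} = Z^{2}$
$A = -75$ ($A = 5 \cdot 3 \left(-5\right) = 15 \left(-5\right) = -75$)
$A \left(\left(-71 - -18\right) \left(10 + q{\left(7 \right)}\right) + O\right) = - 75 \left(\left(-71 - -18\right) \left(10 + 7^{2}\right) + 125\right) = - 75 \left(\left(-71 + 18\right) \left(10 + 49\right) + 125\right) = - 75 \left(\left(-53\right) 59 + 125\right) = - 75 \left(-3127 + 125\right) = \left(-75\right) \left(-3002\right) = 225150$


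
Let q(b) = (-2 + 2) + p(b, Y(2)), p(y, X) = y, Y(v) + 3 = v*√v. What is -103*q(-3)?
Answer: 309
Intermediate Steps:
Y(v) = -3 + v^(3/2) (Y(v) = -3 + v*√v = -3 + v^(3/2))
q(b) = b (q(b) = (-2 + 2) + b = 0 + b = b)
-103*q(-3) = -103*(-3) = 309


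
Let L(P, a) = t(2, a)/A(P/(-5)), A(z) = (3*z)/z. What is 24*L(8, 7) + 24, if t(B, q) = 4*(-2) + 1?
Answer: -32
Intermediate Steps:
t(B, q) = -7 (t(B, q) = -8 + 1 = -7)
A(z) = 3
L(P, a) = -7/3
24*L(8, 7) + 24 = 24*(-7/3) + 24 = -56 + 24 = -32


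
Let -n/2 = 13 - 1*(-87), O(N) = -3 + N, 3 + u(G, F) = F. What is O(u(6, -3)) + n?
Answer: -209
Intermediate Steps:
u(G, F) = -3 + F
n = -200 (n = -2*(13 - 1*(-87)) = -2*(13 + 87) = -2*100 = -200)
O(u(6, -3)) + n = (-3 + (-3 - 3)) - 200 = (-3 - 6) - 200 = -9 - 200 = -209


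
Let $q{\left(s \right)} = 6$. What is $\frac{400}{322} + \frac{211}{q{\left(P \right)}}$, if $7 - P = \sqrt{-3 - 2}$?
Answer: $\frac{35171}{966} \approx 36.409$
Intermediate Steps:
$P = 7 - i \sqrt{5}$ ($P = 7 - \sqrt{-3 - 2} = 7 - \sqrt{-5} = 7 - i \sqrt{5} \approx 7.0 - 2.2361 i$)
$\frac{400}{322} + \frac{211}{q{\left(P \right)}} = \frac{400}{322} + \frac{211}{6} = 400 \cdot \frac{1}{322} + 211 \cdot \frac{1}{6} = \frac{200}{161} + \frac{211}{6} = \frac{35171}{966}$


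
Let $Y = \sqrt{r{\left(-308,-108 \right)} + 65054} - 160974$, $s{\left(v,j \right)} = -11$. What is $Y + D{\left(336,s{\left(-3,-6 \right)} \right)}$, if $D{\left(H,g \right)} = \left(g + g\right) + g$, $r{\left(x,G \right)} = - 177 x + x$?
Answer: $-161007 + \sqrt{119262} \approx -1.6066 \cdot 10^{5}$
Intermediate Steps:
$r{\left(x,G \right)} = - 176 x$
$D{\left(H,g \right)} = 3 g$ ($D{\left(H,g \right)} = 2 g + g = 3 g$)
$Y = -160974 + \sqrt{119262}$ ($Y = \sqrt{\left(-176\right) \left(-308\right) + 65054} - 160974 = \sqrt{54208 + 65054} - 160974 = \sqrt{119262} - 160974 = -160974 + \sqrt{119262} \approx -1.6063 \cdot 10^{5}$)
$Y + D{\left(336,s{\left(-3,-6 \right)} \right)} = \left(-160974 + \sqrt{119262}\right) + 3 \left(-11\right) = \left(-160974 + \sqrt{119262}\right) - 33 = -161007 + \sqrt{119262}$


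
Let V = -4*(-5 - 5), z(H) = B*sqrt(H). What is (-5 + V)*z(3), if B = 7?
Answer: 245*sqrt(3) ≈ 424.35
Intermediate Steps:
z(H) = 7*sqrt(H)
V = 40 (V = -4*(-10) = 40)
(-5 + V)*z(3) = (-5 + 40)*(7*sqrt(3)) = 35*(7*sqrt(3)) = 245*sqrt(3)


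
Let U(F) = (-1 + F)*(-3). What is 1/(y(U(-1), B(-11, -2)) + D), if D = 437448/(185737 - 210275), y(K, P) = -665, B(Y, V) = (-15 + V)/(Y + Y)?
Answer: -12269/8377609 ≈ -0.0014645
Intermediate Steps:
U(F) = 3 - 3*F
B(Y, V) = (-15 + V)/(2*Y) (B(Y, V) = (-15 + V)/((2*Y)) = (-15 + V)*(1/(2*Y)) = (-15 + V)/(2*Y))
D = -218724/12269 (D = 437448/(-24538) = 437448*(-1/24538) = -218724/12269 ≈ -17.827)
1/(y(U(-1), B(-11, -2)) + D) = 1/(-665 - 218724/12269) = 1/(-8377609/12269) = -12269/8377609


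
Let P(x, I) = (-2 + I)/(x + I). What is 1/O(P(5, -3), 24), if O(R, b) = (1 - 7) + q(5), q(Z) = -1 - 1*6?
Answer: -1/13 ≈ -0.076923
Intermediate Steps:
P(x, I) = (-2 + I)/(I + x)
q(Z) = -7 (q(Z) = -1 - 6 = -7)
O(R, b) = -13 (O(R, b) = (1 - 7) - 7 = -6 - 7 = -13)
1/O(P(5, -3), 24) = 1/(-13) = -1/13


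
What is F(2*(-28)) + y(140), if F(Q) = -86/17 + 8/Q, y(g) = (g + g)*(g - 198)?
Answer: -1933179/119 ≈ -16245.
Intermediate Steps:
y(g) = 2*g*(-198 + g) (y(g) = (2*g)*(-198 + g) = 2*g*(-198 + g))
F(Q) = -86/17 + 8/Q (F(Q) = -86*1/17 + 8/Q = -86/17 + 8/Q)
F(2*(-28)) + y(140) = (-86/17 + 8/((2*(-28)))) + 2*140*(-198 + 140) = (-86/17 + 8/(-56)) + 2*140*(-58) = (-86/17 + 8*(-1/56)) - 16240 = (-86/17 - ⅐) - 16240 = -619/119 - 16240 = -1933179/119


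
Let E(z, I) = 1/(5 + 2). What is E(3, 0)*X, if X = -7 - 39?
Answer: -46/7 ≈ -6.5714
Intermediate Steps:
E(z, I) = ⅐ (E(z, I) = 1/7 = ⅐)
X = -46
E(3, 0)*X = (⅐)*(-46) = -46/7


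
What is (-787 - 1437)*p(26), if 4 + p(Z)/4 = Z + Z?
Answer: -427008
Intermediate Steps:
p(Z) = -16 + 8*Z (p(Z) = -16 + 4*(Z + Z) = -16 + 4*(2*Z) = -16 + 8*Z)
(-787 - 1437)*p(26) = (-787 - 1437)*(-16 + 8*26) = -2224*(-16 + 208) = -2224*192 = -427008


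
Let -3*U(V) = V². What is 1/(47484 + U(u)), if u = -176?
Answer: 3/111476 ≈ 2.6912e-5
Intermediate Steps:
U(V) = -V²/3
1/(47484 + U(u)) = 1/(47484 - ⅓*(-176)²) = 1/(47484 - ⅓*30976) = 1/(47484 - 30976/3) = 1/(111476/3) = 3/111476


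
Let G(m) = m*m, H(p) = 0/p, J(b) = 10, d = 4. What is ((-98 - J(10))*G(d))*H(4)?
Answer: 0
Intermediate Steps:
H(p) = 0
G(m) = m²
((-98 - J(10))*G(d))*H(4) = ((-98 - 1*10)*4²)*0 = ((-98 - 10)*16)*0 = -108*16*0 = -1728*0 = 0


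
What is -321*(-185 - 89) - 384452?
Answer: -296498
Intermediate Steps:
-321*(-185 - 89) - 384452 = -321*(-274) - 384452 = 87954 - 384452 = -296498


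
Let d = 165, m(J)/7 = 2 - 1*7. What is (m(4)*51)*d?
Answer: -294525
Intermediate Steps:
m(J) = -35 (m(J) = 7*(2 - 1*7) = 7*(2 - 7) = 7*(-5) = -35)
(m(4)*51)*d = -35*51*165 = -1785*165 = -294525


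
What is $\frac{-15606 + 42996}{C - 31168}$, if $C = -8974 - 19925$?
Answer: $- \frac{27390}{60067} \approx -0.45599$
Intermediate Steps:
$C = -28899$
$\frac{-15606 + 42996}{C - 31168} = \frac{-15606 + 42996}{-28899 - 31168} = \frac{27390}{-60067} = 27390 \left(- \frac{1}{60067}\right) = - \frac{27390}{60067}$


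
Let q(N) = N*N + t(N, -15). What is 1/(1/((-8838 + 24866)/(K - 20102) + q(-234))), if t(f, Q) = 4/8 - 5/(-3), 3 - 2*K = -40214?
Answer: 4463473/78 ≈ 57224.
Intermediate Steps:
K = 40217/2 (K = 3/2 - ½*(-40214) = 3/2 + 20107 = 40217/2 ≈ 20109.)
t(f, Q) = 13/6 (t(f, Q) = 4*(⅛) - 5*(-⅓) = ½ + 5/3 = 13/6)
q(N) = 13/6 + N² (q(N) = N*N + 13/6 = N² + 13/6 = 13/6 + N²)
1/(1/((-8838 + 24866)/(K - 20102) + q(-234))) = 1/(1/((-8838 + 24866)/(40217/2 - 20102) + (13/6 + (-234)²))) = 1/(1/(16028/(13/2) + (13/6 + 54756))) = 1/(1/(16028*(2/13) + 328549/6)) = 1/(1/(32056/13 + 328549/6)) = 1/(1/(4463473/78)) = 1/(78/4463473) = 4463473/78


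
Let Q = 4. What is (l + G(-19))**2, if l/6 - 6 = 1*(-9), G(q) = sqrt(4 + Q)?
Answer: 332 - 72*sqrt(2) ≈ 230.18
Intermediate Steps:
G(q) = 2*sqrt(2) (G(q) = sqrt(4 + 4) = sqrt(8) = 2*sqrt(2))
l = -18 (l = 36 + 6*(1*(-9)) = 36 + 6*(-9) = 36 - 54 = -18)
(l + G(-19))**2 = (-18 + 2*sqrt(2))**2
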